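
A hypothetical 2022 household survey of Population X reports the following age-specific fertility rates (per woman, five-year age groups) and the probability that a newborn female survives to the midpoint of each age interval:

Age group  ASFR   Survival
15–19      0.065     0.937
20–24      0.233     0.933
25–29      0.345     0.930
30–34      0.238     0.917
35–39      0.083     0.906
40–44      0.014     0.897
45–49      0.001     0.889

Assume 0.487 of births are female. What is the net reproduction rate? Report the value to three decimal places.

2.206

Proportion female at birth = 0.487.
Survival-weighted fertility by age (5·fₓ·Sₓ):
  15–19: 5 × 0.065 × 0.937 = 0.30453
  20–24: 5 × 0.233 × 0.933 = 1.08695
  25–29: 5 × 0.345 × 0.930 = 1.60425
  30–34: 5 × 0.238 × 0.917 = 1.09123
  35–39: 5 × 0.083 × 0.906 = 0.37599
  40–44: 5 × 0.014 × 0.897 = 0.06279
  45–49: 5 × 0.001 × 0.889 = 0.00445
Sum = 4.53019
NRR = 0.487 × 4.53019 = 2.20620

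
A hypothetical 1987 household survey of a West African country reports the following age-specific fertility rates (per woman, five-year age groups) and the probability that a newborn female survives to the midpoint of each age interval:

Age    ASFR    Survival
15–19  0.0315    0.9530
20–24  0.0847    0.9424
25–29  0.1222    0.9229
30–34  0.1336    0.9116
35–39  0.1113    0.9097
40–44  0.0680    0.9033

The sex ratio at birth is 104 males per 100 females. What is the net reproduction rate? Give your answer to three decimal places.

Proportion female at birth = 100 / (100 + 104) = 0.49020.
Each age group contributes 5 × ASFR × survival:
  15–19: 5 × 0.0315 × 0.9530 = 0.15010
  20–24: 5 × 0.0847 × 0.9424 = 0.39911
  25–29: 5 × 0.1222 × 0.9229 = 0.56389
  30–34: 5 × 0.1336 × 0.9116 = 0.60895
  35–39: 5 × 0.1113 × 0.9097 = 0.50625
  40–44: 5 × 0.0680 × 0.9033 = 0.30712
Sum = 2.53542
NRR = 0.49020 × 2.53542 = 1.24286
With NRR above 1 the population is above replacement fertility.

1.243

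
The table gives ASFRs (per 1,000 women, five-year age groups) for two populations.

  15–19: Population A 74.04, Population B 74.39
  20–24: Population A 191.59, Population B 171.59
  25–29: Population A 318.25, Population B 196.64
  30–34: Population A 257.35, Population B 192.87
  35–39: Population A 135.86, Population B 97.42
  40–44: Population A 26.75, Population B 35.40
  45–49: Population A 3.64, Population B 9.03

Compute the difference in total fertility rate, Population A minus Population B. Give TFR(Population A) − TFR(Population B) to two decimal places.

1.15

Population A:
  Sum of ASFRs = 74.04 + 191.59 + 318.25 + 257.35 + 135.86 + 26.75 + 3.64 = 1007.48
  TFR = 5 × 1007.48 / 1000 = 5.0374
Population B:
  Sum of ASFRs = 74.39 + 171.59 + 196.64 + 192.87 + 97.42 + 35.40 + 9.03 = 777.34
  TFR = 5 × 777.34 / 1000 = 3.8867
Difference = 5.0374 − 3.8867 = 1.1507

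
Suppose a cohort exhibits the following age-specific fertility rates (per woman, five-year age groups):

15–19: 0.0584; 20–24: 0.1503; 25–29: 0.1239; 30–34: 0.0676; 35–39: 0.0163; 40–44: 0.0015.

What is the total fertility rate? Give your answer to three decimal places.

Sum of ASFRs = 0.0584 + 0.1503 + 0.1239 + 0.0676 + 0.0163 + 0.0015 = 0.4180
TFR = 5 × 0.4180 = 2.09

2.090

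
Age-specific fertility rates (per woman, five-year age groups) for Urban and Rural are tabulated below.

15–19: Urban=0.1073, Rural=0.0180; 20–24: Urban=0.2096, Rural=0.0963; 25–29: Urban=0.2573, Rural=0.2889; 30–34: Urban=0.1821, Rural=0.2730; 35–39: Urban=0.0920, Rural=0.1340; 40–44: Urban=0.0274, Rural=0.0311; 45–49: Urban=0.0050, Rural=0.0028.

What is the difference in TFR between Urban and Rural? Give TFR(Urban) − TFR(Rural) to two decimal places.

0.18

Urban:
  Sum of ASFRs = 0.1073 + 0.2096 + 0.2573 + 0.1821 + 0.0920 + 0.0274 + 0.0050 = 0.8807
  TFR = 5 × 0.8807 = 4.4035
Rural:
  Sum of ASFRs = 0.0180 + 0.0963 + 0.2889 + 0.2730 + 0.1340 + 0.0311 + 0.0028 = 0.8441
  TFR = 5 × 0.8441 = 4.2205
Difference = 4.4035 − 4.2205 = 0.183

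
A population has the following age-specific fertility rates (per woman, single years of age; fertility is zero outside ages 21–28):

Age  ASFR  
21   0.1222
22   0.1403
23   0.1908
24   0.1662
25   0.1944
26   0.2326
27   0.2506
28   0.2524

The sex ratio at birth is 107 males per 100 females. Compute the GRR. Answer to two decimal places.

0.75

Proportion female at birth = 100 / (100 + 107) = 0.48309.
Sum of ASFRs = 0.1222 + 0.1403 + 0.1908 + 0.1662 + 0.1944 + 0.2326 + 0.2506 + 0.2524 = 1.5495
TFR = 1.5495
GRR = 0.48309 × 1.5495 = 0.74855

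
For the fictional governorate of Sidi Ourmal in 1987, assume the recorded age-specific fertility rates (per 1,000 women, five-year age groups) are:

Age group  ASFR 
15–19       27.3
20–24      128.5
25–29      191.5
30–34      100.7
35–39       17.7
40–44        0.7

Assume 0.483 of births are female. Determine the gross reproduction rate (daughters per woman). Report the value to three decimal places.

Proportion female at birth = 0.483.
Sum of ASFRs = 27.3 + 128.5 + 191.5 + 100.7 + 17.7 + 0.7 = 466.4
TFR = 5 × 466.4 / 1000 = 2.332
GRR = 0.483 × 2.332 = 1.12636

1.126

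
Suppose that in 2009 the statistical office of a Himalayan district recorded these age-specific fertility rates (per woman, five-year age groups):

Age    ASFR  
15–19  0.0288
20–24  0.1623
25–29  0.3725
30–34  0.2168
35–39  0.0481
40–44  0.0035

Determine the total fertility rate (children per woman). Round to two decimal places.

4.16

Sum of ASFRs = 0.0288 + 0.1623 + 0.3725 + 0.2168 + 0.0481 + 0.0035 = 0.8320
TFR = 5 × 0.8320 = 4.16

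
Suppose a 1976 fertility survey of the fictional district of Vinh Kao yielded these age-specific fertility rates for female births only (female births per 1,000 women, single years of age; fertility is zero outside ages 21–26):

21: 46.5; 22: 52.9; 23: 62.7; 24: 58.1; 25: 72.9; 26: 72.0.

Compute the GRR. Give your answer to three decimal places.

Sum of female ASFRs = 46.5 + 52.9 + 62.7 + 58.1 + 72.9 + 72.0 = 365.1
GRR = 365.1 / 1000 = 0.3651

0.365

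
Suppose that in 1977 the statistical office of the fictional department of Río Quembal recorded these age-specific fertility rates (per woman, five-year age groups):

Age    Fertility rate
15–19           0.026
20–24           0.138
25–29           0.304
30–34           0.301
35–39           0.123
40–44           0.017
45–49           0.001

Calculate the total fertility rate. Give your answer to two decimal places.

Sum of ASFRs = 0.026 + 0.138 + 0.304 + 0.301 + 0.123 + 0.017 + 0.001 = 0.910
TFR = 5 × 0.910 = 4.55

4.55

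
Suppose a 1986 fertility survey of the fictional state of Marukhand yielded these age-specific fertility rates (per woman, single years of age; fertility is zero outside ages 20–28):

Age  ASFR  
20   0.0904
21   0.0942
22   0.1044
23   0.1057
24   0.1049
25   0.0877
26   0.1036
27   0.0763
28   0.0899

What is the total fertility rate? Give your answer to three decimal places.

0.857

Sum of ASFRs = 0.0904 + 0.0942 + 0.1044 + 0.1057 + 0.1049 + 0.0877 + 0.1036 + 0.0763 + 0.0899 = 0.8571
TFR = 0.8571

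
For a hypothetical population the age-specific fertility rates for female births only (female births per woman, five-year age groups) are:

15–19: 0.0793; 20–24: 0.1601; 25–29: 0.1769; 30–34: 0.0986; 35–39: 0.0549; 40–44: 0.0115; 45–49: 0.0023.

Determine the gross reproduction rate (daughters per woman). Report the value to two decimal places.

Sum of female ASFRs = 0.0793 + 0.1601 + 0.1769 + 0.0986 + 0.0549 + 0.0115 + 0.0023 = 0.5836
GRR = 5 × 0.5836 = 2.918

2.92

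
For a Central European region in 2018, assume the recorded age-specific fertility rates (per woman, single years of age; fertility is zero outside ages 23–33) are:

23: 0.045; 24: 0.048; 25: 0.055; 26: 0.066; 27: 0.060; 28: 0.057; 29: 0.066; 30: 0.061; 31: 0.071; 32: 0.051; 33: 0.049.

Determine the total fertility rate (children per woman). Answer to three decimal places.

0.629

Sum of ASFRs = 0.045 + 0.048 + 0.055 + 0.066 + 0.060 + 0.057 + 0.066 + 0.061 + 0.071 + 0.051 + 0.049 = 0.629
TFR = 0.629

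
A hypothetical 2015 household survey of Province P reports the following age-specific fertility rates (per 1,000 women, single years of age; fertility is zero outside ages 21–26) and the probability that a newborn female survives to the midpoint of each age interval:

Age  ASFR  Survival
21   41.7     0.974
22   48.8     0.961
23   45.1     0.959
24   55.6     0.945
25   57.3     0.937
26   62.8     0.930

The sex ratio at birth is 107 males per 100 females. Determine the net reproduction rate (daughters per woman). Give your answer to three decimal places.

Proportion female at birth = 100 / (100 + 107) = 0.48309.
Per-age-group product (1 × ASFR × survival probability):
  21: 1 × 41.7/1000 × 0.974 = 0.04062
  22: 1 × 48.8/1000 × 0.961 = 0.04690
  23: 1 × 45.1/1000 × 0.959 = 0.04325
  24: 1 × 55.6/1000 × 0.945 = 0.05254
  25: 1 × 57.3/1000 × 0.937 = 0.05369
  26: 1 × 62.8/1000 × 0.930 = 0.05840
Sum = 0.29540
NRR = 0.48309 × 0.29540 = 0.14270
With NRR below 1 the population is below replacement fertility.

0.143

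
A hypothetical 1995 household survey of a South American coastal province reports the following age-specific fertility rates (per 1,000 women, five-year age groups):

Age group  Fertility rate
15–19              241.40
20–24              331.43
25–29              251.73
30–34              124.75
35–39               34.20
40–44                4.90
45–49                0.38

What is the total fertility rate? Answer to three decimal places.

4.944

Sum of ASFRs = 241.40 + 331.43 + 251.73 + 124.75 + 34.20 + 4.90 + 0.38 = 988.79
TFR = 5 × 988.79 / 1000 = 4.94395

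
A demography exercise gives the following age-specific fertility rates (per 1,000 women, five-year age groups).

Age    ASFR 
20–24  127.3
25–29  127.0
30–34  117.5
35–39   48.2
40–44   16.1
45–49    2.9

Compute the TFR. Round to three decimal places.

Sum of ASFRs = 127.3 + 127.0 + 117.5 + 48.2 + 16.1 + 2.9 = 439.0
TFR = 5 × 439.0 / 1000 = 2.195

2.195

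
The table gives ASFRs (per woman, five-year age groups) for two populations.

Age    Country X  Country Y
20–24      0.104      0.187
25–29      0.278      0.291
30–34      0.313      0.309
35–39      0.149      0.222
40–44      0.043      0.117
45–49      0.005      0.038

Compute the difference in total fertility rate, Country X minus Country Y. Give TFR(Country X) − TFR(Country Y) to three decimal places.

-1.360

Country X:
  Sum of ASFRs = 0.104 + 0.278 + 0.313 + 0.149 + 0.043 + 0.005 = 0.892
  TFR = 5 × 0.892 = 4.46
Country Y:
  Sum of ASFRs = 0.187 + 0.291 + 0.309 + 0.222 + 0.117 + 0.038 = 1.164
  TFR = 5 × 1.164 = 5.82
Difference = 4.46 − 5.82 = -1.36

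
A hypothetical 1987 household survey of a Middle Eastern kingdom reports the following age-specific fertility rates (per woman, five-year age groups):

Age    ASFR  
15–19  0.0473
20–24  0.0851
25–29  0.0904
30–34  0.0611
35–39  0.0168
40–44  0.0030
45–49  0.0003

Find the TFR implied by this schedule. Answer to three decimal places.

Sum of ASFRs = 0.0473 + 0.0851 + 0.0904 + 0.0611 + 0.0168 + 0.0030 + 0.0003 = 0.3040
TFR = 5 × 0.3040 = 1.52

1.520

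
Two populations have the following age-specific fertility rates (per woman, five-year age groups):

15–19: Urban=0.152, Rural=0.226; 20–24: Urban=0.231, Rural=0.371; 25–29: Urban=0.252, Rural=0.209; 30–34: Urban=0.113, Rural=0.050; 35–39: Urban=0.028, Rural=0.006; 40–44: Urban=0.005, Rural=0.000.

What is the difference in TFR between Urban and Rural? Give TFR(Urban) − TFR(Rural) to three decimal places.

Urban:
  Sum of ASFRs = 0.152 + 0.231 + 0.252 + 0.113 + 0.028 + 0.005 = 0.781
  TFR = 5 × 0.781 = 3.905
Rural:
  Sum of ASFRs = 0.226 + 0.371 + 0.209 + 0.050 + 0.006 + 0.000 = 0.862
  TFR = 5 × 0.862 = 4.31
Difference = 3.905 − 4.31 = -0.405

-0.405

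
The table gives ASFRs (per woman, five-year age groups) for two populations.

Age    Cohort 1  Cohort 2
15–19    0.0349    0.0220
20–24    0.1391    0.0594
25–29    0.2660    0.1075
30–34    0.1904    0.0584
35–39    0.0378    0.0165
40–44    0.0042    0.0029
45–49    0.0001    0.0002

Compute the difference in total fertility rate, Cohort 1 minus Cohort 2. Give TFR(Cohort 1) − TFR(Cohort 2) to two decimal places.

2.03

Cohort 1:
  Sum of ASFRs = 0.0349 + 0.1391 + 0.2660 + 0.1904 + 0.0378 + 0.0042 + 0.0001 = 0.6725
  TFR = 5 × 0.6725 = 3.3625
Cohort 2:
  Sum of ASFRs = 0.0220 + 0.0594 + 0.1075 + 0.0584 + 0.0165 + 0.0029 + 0.0002 = 0.2669
  TFR = 5 × 0.2669 = 1.3345
Difference = 3.3625 − 1.3345 = 2.028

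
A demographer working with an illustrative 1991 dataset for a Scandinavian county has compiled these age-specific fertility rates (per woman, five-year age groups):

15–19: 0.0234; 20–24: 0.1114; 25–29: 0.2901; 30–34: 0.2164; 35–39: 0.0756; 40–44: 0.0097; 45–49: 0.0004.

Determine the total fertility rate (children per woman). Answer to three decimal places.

3.635

Sum of ASFRs = 0.0234 + 0.1114 + 0.2901 + 0.2164 + 0.0756 + 0.0097 + 0.0004 = 0.7270
TFR = 5 × 0.7270 = 3.635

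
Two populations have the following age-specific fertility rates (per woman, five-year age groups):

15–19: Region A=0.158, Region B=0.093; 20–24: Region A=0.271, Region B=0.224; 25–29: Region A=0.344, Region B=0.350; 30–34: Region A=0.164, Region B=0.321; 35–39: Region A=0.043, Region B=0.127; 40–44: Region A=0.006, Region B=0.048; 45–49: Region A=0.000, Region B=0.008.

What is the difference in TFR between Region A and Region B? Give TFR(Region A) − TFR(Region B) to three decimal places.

Region A:
  Sum of ASFRs = 0.158 + 0.271 + 0.344 + 0.164 + 0.043 + 0.006 + 0.000 = 0.986
  TFR = 5 × 0.986 = 4.93
Region B:
  Sum of ASFRs = 0.093 + 0.224 + 0.350 + 0.321 + 0.127 + 0.048 + 0.008 = 1.171
  TFR = 5 × 1.171 = 5.855
Difference = 4.93 − 5.855 = -0.925

-0.925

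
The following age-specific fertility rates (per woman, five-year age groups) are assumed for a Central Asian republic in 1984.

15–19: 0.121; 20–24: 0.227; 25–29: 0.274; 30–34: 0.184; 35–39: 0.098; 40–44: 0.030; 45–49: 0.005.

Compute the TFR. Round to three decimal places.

Sum of ASFRs = 0.121 + 0.227 + 0.274 + 0.184 + 0.098 + 0.030 + 0.005 = 0.939
TFR = 5 × 0.939 = 4.695

4.695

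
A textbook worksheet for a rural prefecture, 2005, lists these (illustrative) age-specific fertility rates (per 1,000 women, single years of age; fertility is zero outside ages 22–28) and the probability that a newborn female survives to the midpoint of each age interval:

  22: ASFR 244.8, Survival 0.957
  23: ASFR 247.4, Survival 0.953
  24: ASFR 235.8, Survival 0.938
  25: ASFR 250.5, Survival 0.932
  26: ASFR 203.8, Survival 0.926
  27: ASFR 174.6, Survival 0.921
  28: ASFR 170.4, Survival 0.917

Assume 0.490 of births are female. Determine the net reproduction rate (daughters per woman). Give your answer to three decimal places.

Proportion female at birth = 0.490.
Per-age-group product (1 × ASFR × survival probability):
  22: 1 × 244.8/1000 × 0.957 = 0.23427
  23: 1 × 247.4/1000 × 0.953 = 0.23577
  24: 1 × 235.8/1000 × 0.938 = 0.22118
  25: 1 × 250.5/1000 × 0.932 = 0.23347
  26: 1 × 203.8/1000 × 0.926 = 0.18872
  27: 1 × 174.6/1000 × 0.921 = 0.16081
  28: 1 × 170.4/1000 × 0.917 = 0.15626
Sum = 1.43048
NRR = 0.490 × 1.43048 = 0.70094

0.701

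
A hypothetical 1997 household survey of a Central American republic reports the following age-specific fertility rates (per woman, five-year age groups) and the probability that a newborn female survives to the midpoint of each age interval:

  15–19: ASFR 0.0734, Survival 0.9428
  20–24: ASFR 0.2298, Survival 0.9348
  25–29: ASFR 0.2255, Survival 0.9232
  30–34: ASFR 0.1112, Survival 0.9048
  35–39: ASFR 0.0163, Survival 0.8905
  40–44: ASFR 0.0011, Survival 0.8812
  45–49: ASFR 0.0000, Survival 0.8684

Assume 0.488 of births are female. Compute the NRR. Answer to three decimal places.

1.484

Proportion female at birth = 0.488.
Weighting each age-specific rate by interval width and survival:
  15–19: 5 × 0.0734 × 0.9428 = 0.34601
  20–24: 5 × 0.2298 × 0.9348 = 1.07409
  25–29: 5 × 0.2255 × 0.9232 = 1.04091
  30–34: 5 × 0.1112 × 0.9048 = 0.50307
  35–39: 5 × 0.0163 × 0.8905 = 0.07258
  40–44: 5 × 0.0011 × 0.8812 = 0.00485
  45–49: 5 × 0.0000 × 0.8684 = 0.00000
Sum = 3.04151
NRR = 0.488 × 3.04151 = 1.48426
An NRR exceeding 1 indicates intrinsic growth under these rates.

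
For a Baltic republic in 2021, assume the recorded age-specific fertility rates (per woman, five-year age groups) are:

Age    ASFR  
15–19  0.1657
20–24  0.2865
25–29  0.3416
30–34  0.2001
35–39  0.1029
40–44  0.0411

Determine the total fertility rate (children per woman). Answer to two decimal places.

5.69

Sum of ASFRs = 0.1657 + 0.2865 + 0.3416 + 0.2001 + 0.1029 + 0.0411 = 1.1379
TFR = 5 × 1.1379 = 5.6895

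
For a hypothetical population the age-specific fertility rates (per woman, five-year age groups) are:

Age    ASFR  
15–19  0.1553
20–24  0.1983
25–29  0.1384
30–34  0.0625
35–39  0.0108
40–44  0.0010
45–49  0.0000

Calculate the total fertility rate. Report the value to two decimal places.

Sum of ASFRs = 0.1553 + 0.1983 + 0.1384 + 0.0625 + 0.0108 + 0.0010 + 0.0000 = 0.5663
TFR = 5 × 0.5663 = 2.8315

2.83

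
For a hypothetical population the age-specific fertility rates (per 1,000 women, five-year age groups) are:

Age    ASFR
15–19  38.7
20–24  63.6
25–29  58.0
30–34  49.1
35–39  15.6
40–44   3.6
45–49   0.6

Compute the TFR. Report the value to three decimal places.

1.146

Sum of ASFRs = 38.7 + 63.6 + 58.0 + 49.1 + 15.6 + 3.6 + 0.6 = 229.2
TFR = 5 × 229.2 / 1000 = 1.146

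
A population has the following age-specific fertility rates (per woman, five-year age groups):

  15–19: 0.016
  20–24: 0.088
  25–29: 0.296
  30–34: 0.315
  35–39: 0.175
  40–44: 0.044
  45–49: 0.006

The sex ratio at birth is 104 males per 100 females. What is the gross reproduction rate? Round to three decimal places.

2.304

Proportion female at birth = 100 / (100 + 104) = 0.49020.
Sum of ASFRs = 0.016 + 0.088 + 0.296 + 0.315 + 0.175 + 0.044 + 0.006 = 0.940
TFR = 5 × 0.940 = 4.7
GRR = 0.49020 × 4.7 = 2.30394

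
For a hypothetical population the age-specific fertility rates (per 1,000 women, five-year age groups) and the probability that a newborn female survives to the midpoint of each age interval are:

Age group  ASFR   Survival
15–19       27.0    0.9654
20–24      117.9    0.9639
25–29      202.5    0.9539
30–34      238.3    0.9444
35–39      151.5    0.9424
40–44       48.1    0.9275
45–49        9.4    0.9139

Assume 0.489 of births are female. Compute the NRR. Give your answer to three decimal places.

1.843

Proportion female at birth = 0.489.
Per-age-group product (5 × ASFR × survival probability):
  15–19: 5 × 27.0/1000 × 0.9654 = 0.13033
  20–24: 5 × 117.9/1000 × 0.9639 = 0.56822
  25–29: 5 × 202.5/1000 × 0.9539 = 0.96582
  30–34: 5 × 238.3/1000 × 0.9444 = 1.12525
  35–39: 5 × 151.5/1000 × 0.9424 = 0.71387
  40–44: 5 × 48.1/1000 × 0.9275 = 0.22306
  45–49: 5 × 9.4/1000 × 0.9139 = 0.04295
Sum = 3.76950
NRR = 0.489 × 3.76950 = 1.84329
An NRR exceeding 1 indicates intrinsic growth under these rates.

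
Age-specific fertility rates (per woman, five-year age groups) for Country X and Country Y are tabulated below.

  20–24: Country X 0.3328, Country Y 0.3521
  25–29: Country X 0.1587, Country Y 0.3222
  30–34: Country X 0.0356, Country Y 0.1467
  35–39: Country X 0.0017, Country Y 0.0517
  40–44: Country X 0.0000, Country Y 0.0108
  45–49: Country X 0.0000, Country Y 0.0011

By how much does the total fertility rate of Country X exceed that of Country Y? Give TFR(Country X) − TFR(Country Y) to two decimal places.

Country X:
  Sum of ASFRs = 0.3328 + 0.1587 + 0.0356 + 0.0017 + 0.0000 + 0.0000 = 0.5288
  TFR = 5 × 0.5288 = 2.644
Country Y:
  Sum of ASFRs = 0.3521 + 0.3222 + 0.1467 + 0.0517 + 0.0108 + 0.0011 = 0.8846
  TFR = 5 × 0.8846 = 4.423
Difference = 2.644 − 4.423 = -1.779

-1.78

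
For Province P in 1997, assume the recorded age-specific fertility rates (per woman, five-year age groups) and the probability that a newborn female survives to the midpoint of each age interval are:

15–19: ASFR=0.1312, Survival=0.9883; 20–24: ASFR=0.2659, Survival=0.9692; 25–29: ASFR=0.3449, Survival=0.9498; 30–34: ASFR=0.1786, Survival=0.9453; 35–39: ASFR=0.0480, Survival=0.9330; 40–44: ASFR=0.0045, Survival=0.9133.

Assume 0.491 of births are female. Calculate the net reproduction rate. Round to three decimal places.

2.290

Proportion female at birth = 0.491.
Survival-weighted fertility by age (5·fₓ·Sₓ):
  15–19: 5 × 0.1312 × 0.9883 = 0.64832
  20–24: 5 × 0.2659 × 0.9692 = 1.28855
  25–29: 5 × 0.3449 × 0.9498 = 1.63793
  30–34: 5 × 0.1786 × 0.9453 = 0.84415
  35–39: 5 × 0.0480 × 0.9330 = 0.22392
  40–44: 5 × 0.0045 × 0.9133 = 0.02055
Sum = 4.66342
NRR = 0.491 × 4.66342 = 2.28974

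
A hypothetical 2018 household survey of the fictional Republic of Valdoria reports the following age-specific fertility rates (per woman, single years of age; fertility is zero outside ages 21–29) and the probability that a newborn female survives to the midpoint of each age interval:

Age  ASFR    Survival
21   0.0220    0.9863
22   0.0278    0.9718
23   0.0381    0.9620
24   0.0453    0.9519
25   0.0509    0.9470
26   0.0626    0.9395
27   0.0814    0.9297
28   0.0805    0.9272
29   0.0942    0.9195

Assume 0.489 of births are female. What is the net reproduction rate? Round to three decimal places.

Proportion female at birth = 0.489.
Each age group contributes 1 × ASFR × survival:
  21: 1 × 0.0220 × 0.9863 = 0.02170
  22: 1 × 0.0278 × 0.9718 = 0.02702
  23: 1 × 0.0381 × 0.9620 = 0.03665
  24: 1 × 0.0453 × 0.9519 = 0.04312
  25: 1 × 0.0509 × 0.9470 = 0.04820
  26: 1 × 0.0626 × 0.9395 = 0.05881
  27: 1 × 0.0814 × 0.9297 = 0.07568
  28: 1 × 0.0805 × 0.9272 = 0.07464
  29: 1 × 0.0942 × 0.9195 = 0.08662
Sum = 0.47244
NRR = 0.489 × 0.47244 = 0.23102

0.231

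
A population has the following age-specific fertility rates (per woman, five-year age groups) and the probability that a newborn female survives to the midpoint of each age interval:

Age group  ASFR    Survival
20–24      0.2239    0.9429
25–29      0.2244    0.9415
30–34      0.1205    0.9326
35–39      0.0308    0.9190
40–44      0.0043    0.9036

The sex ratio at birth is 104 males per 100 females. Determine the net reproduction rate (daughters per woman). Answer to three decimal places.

1.390

Proportion female at birth = 100 / (100 + 104) = 0.49020.
Each age group contributes 5 × ASFR × survival:
  20–24: 5 × 0.2239 × 0.9429 = 1.05558
  25–29: 5 × 0.2244 × 0.9415 = 1.05636
  30–34: 5 × 0.1205 × 0.9326 = 0.56189
  35–39: 5 × 0.0308 × 0.9190 = 0.14153
  40–44: 5 × 0.0043 × 0.9036 = 0.01943
Sum = 2.83479
NRR = 0.49020 × 2.83479 = 1.38961
With NRR above 1 the population is above replacement fertility.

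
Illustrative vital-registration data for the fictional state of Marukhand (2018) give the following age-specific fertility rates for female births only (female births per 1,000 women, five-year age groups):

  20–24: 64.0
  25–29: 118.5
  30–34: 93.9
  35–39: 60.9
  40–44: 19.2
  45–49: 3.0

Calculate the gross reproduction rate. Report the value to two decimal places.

Sum of female ASFRs = 64.0 + 118.5 + 93.9 + 60.9 + 19.2 + 3.0 = 359.5
GRR = 5 × 359.5 / 1000 = 1.7975

1.80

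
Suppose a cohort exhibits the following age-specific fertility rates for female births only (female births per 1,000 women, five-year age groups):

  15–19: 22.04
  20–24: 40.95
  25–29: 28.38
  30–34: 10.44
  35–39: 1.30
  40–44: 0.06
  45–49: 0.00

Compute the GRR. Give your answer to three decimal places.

Sum of female ASFRs = 22.04 + 40.95 + 28.38 + 10.44 + 1.30 + 0.06 + 0.00 = 103.17
GRR = 5 × 103.17 / 1000 = 0.51585

0.516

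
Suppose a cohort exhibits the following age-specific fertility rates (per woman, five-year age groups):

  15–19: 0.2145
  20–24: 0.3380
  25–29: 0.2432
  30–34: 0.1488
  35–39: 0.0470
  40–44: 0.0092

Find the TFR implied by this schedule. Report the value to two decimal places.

5.00

Sum of ASFRs = 0.2145 + 0.3380 + 0.2432 + 0.1488 + 0.0470 + 0.0092 = 1.0007
TFR = 5 × 1.0007 = 5.0035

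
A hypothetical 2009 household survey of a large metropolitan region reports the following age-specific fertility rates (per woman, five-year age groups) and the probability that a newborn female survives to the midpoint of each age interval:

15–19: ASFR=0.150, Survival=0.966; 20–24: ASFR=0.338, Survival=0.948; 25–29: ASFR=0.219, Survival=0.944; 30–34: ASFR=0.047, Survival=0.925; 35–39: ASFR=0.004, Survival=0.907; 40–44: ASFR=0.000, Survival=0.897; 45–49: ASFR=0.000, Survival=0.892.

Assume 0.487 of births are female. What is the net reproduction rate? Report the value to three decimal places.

Proportion female at birth = 0.487.
Weighting each age-specific rate by interval width and survival:
  15–19: 5 × 0.150 × 0.966 = 0.72450
  20–24: 5 × 0.338 × 0.948 = 1.60212
  25–29: 5 × 0.219 × 0.944 = 1.03368
  30–34: 5 × 0.047 × 0.925 = 0.21738
  35–39: 5 × 0.004 × 0.907 = 0.01814
  40–44: 5 × 0.000 × 0.897 = 0.00000
  45–49: 5 × 0.000 × 0.892 = 0.00000
Sum = 3.59582
NRR = 0.487 × 3.59582 = 1.75116
NRR > 1, so each generation more than replaces itself.

1.751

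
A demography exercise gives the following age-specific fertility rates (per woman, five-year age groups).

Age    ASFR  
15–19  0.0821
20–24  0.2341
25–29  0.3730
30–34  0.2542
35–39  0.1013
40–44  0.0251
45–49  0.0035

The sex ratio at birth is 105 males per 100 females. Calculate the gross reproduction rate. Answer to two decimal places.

Proportion female at birth = 100 / (100 + 105) = 0.48780.
Sum of ASFRs = 0.0821 + 0.2341 + 0.3730 + 0.2542 + 0.1013 + 0.0251 + 0.0035 = 1.0733
TFR = 5 × 1.0733 = 5.3665
GRR = 0.48780 × 5.3665 = 2.61778

2.62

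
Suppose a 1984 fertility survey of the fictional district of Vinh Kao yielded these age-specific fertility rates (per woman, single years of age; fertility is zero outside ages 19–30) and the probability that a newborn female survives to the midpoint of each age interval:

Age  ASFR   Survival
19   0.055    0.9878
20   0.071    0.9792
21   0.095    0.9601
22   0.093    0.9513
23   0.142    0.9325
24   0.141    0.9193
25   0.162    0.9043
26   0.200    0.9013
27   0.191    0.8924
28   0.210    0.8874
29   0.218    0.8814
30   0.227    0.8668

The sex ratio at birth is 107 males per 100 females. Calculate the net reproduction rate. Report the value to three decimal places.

0.791

Proportion female at birth = 100 / (100 + 107) = 0.48309.
Each age group contributes 1 × ASFR × survival:
  19: 1 × 0.055 × 0.9878 = 0.05433
  20: 1 × 0.071 × 0.9792 = 0.06952
  21: 1 × 0.095 × 0.9601 = 0.09121
  22: 1 × 0.093 × 0.9513 = 0.08847
  23: 1 × 0.142 × 0.9325 = 0.13242
  24: 1 × 0.141 × 0.9193 = 0.12962
  25: 1 × 0.162 × 0.9043 = 0.14650
  26: 1 × 0.200 × 0.9013 = 0.18026
  27: 1 × 0.191 × 0.8924 = 0.17045
  28: 1 × 0.210 × 0.8874 = 0.18635
  29: 1 × 0.218 × 0.8814 = 0.19215
  30: 1 × 0.227 × 0.8668 = 0.19676
Sum = 1.63804
NRR = 0.48309 × 1.63804 = 0.79132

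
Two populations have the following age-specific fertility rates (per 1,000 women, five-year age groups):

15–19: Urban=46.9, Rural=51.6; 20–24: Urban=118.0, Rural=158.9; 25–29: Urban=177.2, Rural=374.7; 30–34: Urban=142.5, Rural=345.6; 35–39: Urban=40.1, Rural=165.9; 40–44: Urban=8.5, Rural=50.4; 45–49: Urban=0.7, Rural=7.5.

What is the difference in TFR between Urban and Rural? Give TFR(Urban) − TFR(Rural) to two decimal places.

-3.10

Urban:
  Sum of ASFRs = 46.9 + 118.0 + 177.2 + 142.5 + 40.1 + 8.5 + 0.7 = 533.9
  TFR = 5 × 533.9 / 1000 = 2.6695
Rural:
  Sum of ASFRs = 51.6 + 158.9 + 374.7 + 345.6 + 165.9 + 50.4 + 7.5 = 1154.6
  TFR = 5 × 1154.6 / 1000 = 5.773
Difference = 2.6695 − 5.773 = -3.1035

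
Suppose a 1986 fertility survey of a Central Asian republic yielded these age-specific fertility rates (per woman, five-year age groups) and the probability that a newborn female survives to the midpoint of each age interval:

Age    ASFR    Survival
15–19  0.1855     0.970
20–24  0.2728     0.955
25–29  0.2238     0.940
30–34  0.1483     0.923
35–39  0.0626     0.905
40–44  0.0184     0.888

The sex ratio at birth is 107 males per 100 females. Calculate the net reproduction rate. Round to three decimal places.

2.079

Proportion female at birth = 100 / (100 + 107) = 0.48309.
Per-age-group product (5 × ASFR × survival probability):
  15–19: 5 × 0.1855 × 0.970 = 0.89968
  20–24: 5 × 0.2728 × 0.955 = 1.30262
  25–29: 5 × 0.2238 × 0.940 = 1.05186
  30–34: 5 × 0.1483 × 0.923 = 0.68440
  35–39: 5 × 0.0626 × 0.905 = 0.28327
  40–44: 5 × 0.0184 × 0.888 = 0.08170
Sum = 4.30353
NRR = 0.48309 × 4.30353 = 2.07899
NRR > 1, so each generation more than replaces itself.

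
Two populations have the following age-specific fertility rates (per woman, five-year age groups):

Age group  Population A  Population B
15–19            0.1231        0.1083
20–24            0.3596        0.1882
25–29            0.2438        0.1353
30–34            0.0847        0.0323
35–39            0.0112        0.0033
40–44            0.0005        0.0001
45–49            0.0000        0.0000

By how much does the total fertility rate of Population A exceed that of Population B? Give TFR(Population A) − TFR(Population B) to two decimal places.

Population A:
  Sum of ASFRs = 0.1231 + 0.3596 + 0.2438 + 0.0847 + 0.0112 + 0.0005 + 0.0000 = 0.8229
  TFR = 5 × 0.8229 = 4.1145
Population B:
  Sum of ASFRs = 0.1083 + 0.1882 + 0.1353 + 0.0323 + 0.0033 + 0.0001 + 0.0000 = 0.4675
  TFR = 5 × 0.4675 = 2.3375
Difference = 4.1145 − 2.3375 = 1.777

1.78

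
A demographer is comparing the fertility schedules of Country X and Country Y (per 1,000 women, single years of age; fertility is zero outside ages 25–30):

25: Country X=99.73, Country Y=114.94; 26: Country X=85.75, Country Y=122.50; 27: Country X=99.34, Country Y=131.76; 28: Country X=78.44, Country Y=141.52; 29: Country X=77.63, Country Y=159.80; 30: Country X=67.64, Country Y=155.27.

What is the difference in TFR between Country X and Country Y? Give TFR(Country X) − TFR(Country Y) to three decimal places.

-0.317

Country X:
  Sum of ASFRs = 99.73 + 85.75 + 99.34 + 78.44 + 77.63 + 67.64 = 508.53
  TFR = 508.53 / 1000 = 0.50853
Country Y:
  Sum of ASFRs = 114.94 + 122.50 + 131.76 + 141.52 + 159.80 + 155.27 = 825.79
  TFR = 825.79 / 1000 = 0.82579
Difference = 0.50853 − 0.82579 = -0.31726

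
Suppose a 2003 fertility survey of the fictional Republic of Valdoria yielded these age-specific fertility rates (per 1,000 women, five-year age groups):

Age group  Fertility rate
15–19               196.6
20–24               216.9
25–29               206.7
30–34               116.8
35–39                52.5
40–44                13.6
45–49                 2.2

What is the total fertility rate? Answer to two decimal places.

Sum of ASFRs = 196.6 + 216.9 + 206.7 + 116.8 + 52.5 + 13.6 + 2.2 = 805.3
TFR = 5 × 805.3 / 1000 = 4.0265

4.03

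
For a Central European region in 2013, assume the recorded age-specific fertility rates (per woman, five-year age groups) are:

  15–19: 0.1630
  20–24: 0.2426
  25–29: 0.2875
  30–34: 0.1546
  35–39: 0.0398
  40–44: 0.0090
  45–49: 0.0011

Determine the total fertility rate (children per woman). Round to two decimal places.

Sum of ASFRs = 0.1630 + 0.2426 + 0.2875 + 0.1546 + 0.0398 + 0.0090 + 0.0011 = 0.8976
TFR = 5 × 0.8976 = 4.488

4.49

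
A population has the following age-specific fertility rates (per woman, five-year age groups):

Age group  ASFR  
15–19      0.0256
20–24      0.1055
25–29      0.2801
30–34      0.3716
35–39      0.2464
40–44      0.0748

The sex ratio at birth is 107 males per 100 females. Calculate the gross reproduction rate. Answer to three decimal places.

Proportion female at birth = 100 / (100 + 107) = 0.48309.
Sum of ASFRs = 0.0256 + 0.1055 + 0.2801 + 0.3716 + 0.2464 + 0.0748 = 1.1040
TFR = 5 × 1.1040 = 5.52
GRR = 0.48309 × 5.52 = 2.66666

2.667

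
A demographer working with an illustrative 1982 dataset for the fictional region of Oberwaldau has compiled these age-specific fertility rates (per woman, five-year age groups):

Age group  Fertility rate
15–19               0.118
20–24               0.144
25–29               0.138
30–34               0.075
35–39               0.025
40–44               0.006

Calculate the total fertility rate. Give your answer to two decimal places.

Sum of ASFRs = 0.118 + 0.144 + 0.138 + 0.075 + 0.025 + 0.006 = 0.506
TFR = 5 × 0.506 = 2.53

2.53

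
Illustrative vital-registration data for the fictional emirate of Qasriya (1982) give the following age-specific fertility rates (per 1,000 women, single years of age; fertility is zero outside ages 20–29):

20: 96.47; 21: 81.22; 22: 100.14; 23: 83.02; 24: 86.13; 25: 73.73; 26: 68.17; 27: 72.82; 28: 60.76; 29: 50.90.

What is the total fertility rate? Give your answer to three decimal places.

0.773

Sum of ASFRs = 96.47 + 81.22 + 100.14 + 83.02 + 86.13 + 73.73 + 68.17 + 72.82 + 60.76 + 50.90 = 773.36
TFR = 773.36 / 1000 = 0.77336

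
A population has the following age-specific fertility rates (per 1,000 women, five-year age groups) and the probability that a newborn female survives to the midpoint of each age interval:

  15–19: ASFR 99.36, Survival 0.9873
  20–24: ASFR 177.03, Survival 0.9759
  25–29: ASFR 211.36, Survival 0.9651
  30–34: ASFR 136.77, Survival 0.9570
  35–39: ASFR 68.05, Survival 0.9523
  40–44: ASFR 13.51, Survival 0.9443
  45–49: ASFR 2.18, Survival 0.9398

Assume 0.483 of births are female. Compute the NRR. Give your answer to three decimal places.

1.655

Proportion female at birth = 0.483.
Each age group contributes 5 × ASFR × survival:
  15–19: 5 × 99.36/1000 × 0.9873 = 0.49049
  20–24: 5 × 177.03/1000 × 0.9759 = 0.86382
  25–29: 5 × 211.36/1000 × 0.9651 = 1.01992
  30–34: 5 × 136.77/1000 × 0.9570 = 0.65444
  35–39: 5 × 68.05/1000 × 0.9523 = 0.32402
  40–44: 5 × 13.51/1000 × 0.9443 = 0.06379
  45–49: 5 × 2.18/1000 × 0.9398 = 0.01024
Sum = 3.42672
NRR = 0.483 × 3.42672 = 1.65511
An NRR exceeding 1 indicates intrinsic growth under these rates.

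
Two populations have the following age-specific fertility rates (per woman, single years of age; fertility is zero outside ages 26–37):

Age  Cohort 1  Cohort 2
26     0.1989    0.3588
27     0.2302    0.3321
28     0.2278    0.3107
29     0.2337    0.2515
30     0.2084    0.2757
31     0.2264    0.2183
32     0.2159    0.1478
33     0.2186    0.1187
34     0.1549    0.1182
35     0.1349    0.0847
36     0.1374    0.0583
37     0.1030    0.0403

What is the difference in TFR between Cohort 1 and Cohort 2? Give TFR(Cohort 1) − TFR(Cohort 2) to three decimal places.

-0.025

Cohort 1:
  Sum of ASFRs = 0.1989 + 0.2302 + 0.2278 + 0.2337 + 0.2084 + 0.2264 + 0.2159 + 0.2186 + 0.1549 + 0.1349 + 0.1374 + 0.1030 = 2.2901
  TFR = 2.2901
Cohort 2:
  Sum of ASFRs = 0.3588 + 0.3321 + 0.3107 + 0.2515 + 0.2757 + 0.2183 + 0.1478 + 0.1187 + 0.1182 + 0.0847 + 0.0583 + 0.0403 = 2.3151
  TFR = 2.3151
Difference = 2.2901 − 2.3151 = -0.025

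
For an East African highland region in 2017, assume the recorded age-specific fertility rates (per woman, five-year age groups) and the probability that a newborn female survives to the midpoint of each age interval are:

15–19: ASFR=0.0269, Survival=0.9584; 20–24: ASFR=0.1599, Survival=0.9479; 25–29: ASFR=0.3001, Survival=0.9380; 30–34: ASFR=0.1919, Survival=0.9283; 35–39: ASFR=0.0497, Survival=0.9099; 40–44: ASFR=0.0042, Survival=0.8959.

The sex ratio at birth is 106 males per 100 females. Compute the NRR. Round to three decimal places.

1.665

Proportion female at birth = 100 / (100 + 106) = 0.48544.
Per-age-group product (5 × ASFR × survival probability):
  15–19: 5 × 0.0269 × 0.9584 = 0.12890
  20–24: 5 × 0.1599 × 0.9479 = 0.75785
  25–29: 5 × 0.3001 × 0.9380 = 1.40747
  30–34: 5 × 0.1919 × 0.9283 = 0.89070
  35–39: 5 × 0.0497 × 0.9099 = 0.22611
  40–44: 5 × 0.0042 × 0.8959 = 0.01881
Sum = 3.42984
NRR = 0.48544 × 3.42984 = 1.66498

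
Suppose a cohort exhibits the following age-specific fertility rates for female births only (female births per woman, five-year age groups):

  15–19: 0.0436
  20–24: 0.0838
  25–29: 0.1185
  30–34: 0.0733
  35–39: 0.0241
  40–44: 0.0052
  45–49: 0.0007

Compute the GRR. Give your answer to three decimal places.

1.746

Sum of female ASFRs = 0.0436 + 0.0838 + 0.1185 + 0.0733 + 0.0241 + 0.0052 + 0.0007 = 0.3492
GRR = 5 × 0.3492 = 1.746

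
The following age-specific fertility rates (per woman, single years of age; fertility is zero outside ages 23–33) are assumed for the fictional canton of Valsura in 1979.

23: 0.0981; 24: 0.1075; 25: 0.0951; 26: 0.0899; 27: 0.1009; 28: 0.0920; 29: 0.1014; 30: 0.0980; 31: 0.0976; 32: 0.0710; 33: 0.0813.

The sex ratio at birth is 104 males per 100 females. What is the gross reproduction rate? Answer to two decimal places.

0.51

Proportion female at birth = 100 / (100 + 104) = 0.49020.
Sum of ASFRs = 0.0981 + 0.1075 + 0.0951 + 0.0899 + 0.1009 + 0.0920 + 0.1014 + 0.0980 + 0.0976 + 0.0710 + 0.0813 = 1.0328
TFR = 1.0328
GRR = 0.49020 × 1.0328 = 0.50628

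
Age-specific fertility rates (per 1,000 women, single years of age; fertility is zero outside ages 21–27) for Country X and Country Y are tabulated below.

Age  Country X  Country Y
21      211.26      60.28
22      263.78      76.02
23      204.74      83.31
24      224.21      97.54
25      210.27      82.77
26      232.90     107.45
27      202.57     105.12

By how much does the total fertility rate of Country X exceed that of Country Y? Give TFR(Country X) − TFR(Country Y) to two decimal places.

0.94

Country X:
  Sum of ASFRs = 211.26 + 263.78 + 204.74 + 224.21 + 210.27 + 232.90 + 202.57 = 1549.73
  TFR = 1549.73 / 1000 = 1.54973
Country Y:
  Sum of ASFRs = 60.28 + 76.02 + 83.31 + 97.54 + 82.77 + 107.45 + 105.12 = 612.49
  TFR = 612.49 / 1000 = 0.61249
Difference = 1.54973 − 0.61249 = 0.93724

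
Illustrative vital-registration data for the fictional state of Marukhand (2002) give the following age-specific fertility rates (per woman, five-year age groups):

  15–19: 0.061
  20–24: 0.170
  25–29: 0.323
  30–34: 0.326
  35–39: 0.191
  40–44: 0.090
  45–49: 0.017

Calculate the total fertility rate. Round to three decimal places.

5.890

Sum of ASFRs = 0.061 + 0.170 + 0.323 + 0.326 + 0.191 + 0.090 + 0.017 = 1.178
TFR = 5 × 1.178 = 5.89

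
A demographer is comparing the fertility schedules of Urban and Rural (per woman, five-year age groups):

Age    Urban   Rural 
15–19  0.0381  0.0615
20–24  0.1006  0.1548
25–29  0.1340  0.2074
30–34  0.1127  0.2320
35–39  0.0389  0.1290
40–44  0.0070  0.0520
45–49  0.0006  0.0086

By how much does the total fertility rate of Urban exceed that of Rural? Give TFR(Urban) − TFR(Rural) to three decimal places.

-2.067

Urban:
  Sum of ASFRs = 0.0381 + 0.1006 + 0.1340 + 0.1127 + 0.0389 + 0.0070 + 0.0006 = 0.4319
  TFR = 5 × 0.4319 = 2.1595
Rural:
  Sum of ASFRs = 0.0615 + 0.1548 + 0.2074 + 0.2320 + 0.1290 + 0.0520 + 0.0086 = 0.8453
  TFR = 5 × 0.8453 = 4.2265
Difference = 2.1595 − 4.2265 = -2.067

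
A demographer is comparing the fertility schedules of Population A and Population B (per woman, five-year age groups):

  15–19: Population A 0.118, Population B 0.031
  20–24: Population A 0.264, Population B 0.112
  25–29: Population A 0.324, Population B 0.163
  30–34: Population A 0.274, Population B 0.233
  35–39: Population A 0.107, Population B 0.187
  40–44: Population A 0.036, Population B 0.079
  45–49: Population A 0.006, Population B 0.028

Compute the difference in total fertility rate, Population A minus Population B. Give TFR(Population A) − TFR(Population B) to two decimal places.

1.48

Population A:
  Sum of ASFRs = 0.118 + 0.264 + 0.324 + 0.274 + 0.107 + 0.036 + 0.006 = 1.129
  TFR = 5 × 1.129 = 5.645
Population B:
  Sum of ASFRs = 0.031 + 0.112 + 0.163 + 0.233 + 0.187 + 0.079 + 0.028 = 0.833
  TFR = 5 × 0.833 = 4.165
Difference = 5.645 − 4.165 = 1.48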